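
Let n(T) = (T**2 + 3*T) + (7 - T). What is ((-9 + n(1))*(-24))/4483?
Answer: -24/4483 ≈ -0.0053536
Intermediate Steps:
n(T) = 7 + T**2 + 2*T
((-9 + n(1))*(-24))/4483 = ((-9 + (7 + 1**2 + 2*1))*(-24))/4483 = ((-9 + (7 + 1 + 2))*(-24))*(1/4483) = ((-9 + 10)*(-24))*(1/4483) = (1*(-24))*(1/4483) = -24*1/4483 = -24/4483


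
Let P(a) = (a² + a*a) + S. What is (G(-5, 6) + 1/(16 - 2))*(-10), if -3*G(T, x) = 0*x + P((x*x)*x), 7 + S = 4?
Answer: 2177205/7 ≈ 3.1103e+5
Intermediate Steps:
S = -3 (S = -7 + 4 = -3)
P(a) = -3 + 2*a² (P(a) = (a² + a*a) - 3 = (a² + a²) - 3 = 2*a² - 3 = -3 + 2*a²)
G(T, x) = 1 - 2*x⁶/3 (G(T, x) = -(0*x + (-3 + 2*((x*x)*x)²))/3 = -(0 + (-3 + 2*(x²*x)²))/3 = -(0 + (-3 + 2*(x³)²))/3 = -(0 + (-3 + 2*x⁶))/3 = -(-3 + 2*x⁶)/3 = 1 - 2*x⁶/3)
(G(-5, 6) + 1/(16 - 2))*(-10) = ((1 - ⅔*6⁶) + 1/(16 - 2))*(-10) = ((1 - ⅔*46656) + 1/14)*(-10) = ((1 - 31104) + 1/14)*(-10) = (-31103 + 1/14)*(-10) = -435441/14*(-10) = 2177205/7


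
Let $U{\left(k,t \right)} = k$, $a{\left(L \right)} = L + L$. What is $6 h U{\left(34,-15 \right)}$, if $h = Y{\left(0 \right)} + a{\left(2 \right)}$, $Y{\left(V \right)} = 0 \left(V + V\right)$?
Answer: $816$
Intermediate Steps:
$a{\left(L \right)} = 2 L$
$Y{\left(V \right)} = 0$ ($Y{\left(V \right)} = 0 \cdot 2 V = 0$)
$h = 4$ ($h = 0 + 2 \cdot 2 = 0 + 4 = 4$)
$6 h U{\left(34,-15 \right)} = 6 \cdot 4 \cdot 34 = 24 \cdot 34 = 816$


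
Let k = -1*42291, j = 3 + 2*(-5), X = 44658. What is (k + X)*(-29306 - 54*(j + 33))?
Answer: -72690570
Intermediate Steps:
j = -7 (j = 3 - 10 = -7)
k = -42291
(k + X)*(-29306 - 54*(j + 33)) = (-42291 + 44658)*(-29306 - 54*(-7 + 33)) = 2367*(-29306 - 54*26) = 2367*(-29306 - 1404) = 2367*(-30710) = -72690570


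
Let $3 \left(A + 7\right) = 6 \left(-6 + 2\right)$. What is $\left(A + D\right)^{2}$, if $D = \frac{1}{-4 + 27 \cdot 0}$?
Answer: $\frac{3721}{16} \approx 232.56$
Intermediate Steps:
$D = - \frac{1}{4}$ ($D = \frac{1}{-4 + 0} = \frac{1}{-4} = - \frac{1}{4} \approx -0.25$)
$A = -15$ ($A = -7 + \frac{6 \left(-6 + 2\right)}{3} = -7 + \frac{6 \left(-4\right)}{3} = -7 + \frac{1}{3} \left(-24\right) = -7 - 8 = -15$)
$\left(A + D\right)^{2} = \left(-15 - \frac{1}{4}\right)^{2} = \left(- \frac{61}{4}\right)^{2} = \frac{3721}{16}$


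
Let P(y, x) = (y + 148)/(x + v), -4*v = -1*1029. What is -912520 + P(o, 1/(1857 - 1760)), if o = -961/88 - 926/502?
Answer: -502971129068787/551189474 ≈ -9.1252e+5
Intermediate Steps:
v = 1029/4 (v = -(-1)*1029/4 = -¼*(-1029) = 1029/4 ≈ 257.25)
o = -281955/22088 (o = -961*1/88 - 926*1/502 = -961/88 - 463/251 = -281955/22088 ≈ -12.765)
P(y, x) = (148 + y)/(1029/4 + x) (P(y, x) = (y + 148)/(x + 1029/4) = (148 + y)/(1029/4 + x))
-912520 + P(o, 1/(1857 - 1760)) = -912520 + 4*(148 - 281955/22088)/(1029 + 4/(1857 - 1760)) = -912520 + 4*(2987069/22088)/(1029 + 4/97) = -912520 + 4*(2987069/22088)/(99817/97) = -912520 + 4*(97/99817)*(2987069/22088) = -912520 + 289745693/551189474 = -502971129068787/551189474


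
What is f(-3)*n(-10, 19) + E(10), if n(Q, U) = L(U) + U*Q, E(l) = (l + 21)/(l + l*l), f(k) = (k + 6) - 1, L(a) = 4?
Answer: -40889/110 ≈ -371.72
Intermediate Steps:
f(k) = 5 + k (f(k) = (6 + k) - 1 = 5 + k)
E(l) = (21 + l)/(l + l**2)
n(Q, U) = 4 + Q*U (n(Q, U) = 4 + U*Q = 4 + Q*U)
f(-3)*n(-10, 19) + E(10) = (5 - 3)*(4 - 10*19) + (21 + 10)/(10*(1 + 10)) = 2*(4 - 190) + (1/10)*31/11 = 2*(-186) + (1/10)*(1/11)*31 = -372 + 31/110 = -40889/110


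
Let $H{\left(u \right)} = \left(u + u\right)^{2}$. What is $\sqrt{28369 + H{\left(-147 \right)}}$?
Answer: $\sqrt{114805} \approx 338.83$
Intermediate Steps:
$H{\left(u \right)} = 4 u^{2}$ ($H{\left(u \right)} = \left(2 u\right)^{2} = 4 u^{2}$)
$\sqrt{28369 + H{\left(-147 \right)}} = \sqrt{28369 + 4 \left(-147\right)^{2}} = \sqrt{28369 + 4 \cdot 21609} = \sqrt{28369 + 86436} = \sqrt{114805}$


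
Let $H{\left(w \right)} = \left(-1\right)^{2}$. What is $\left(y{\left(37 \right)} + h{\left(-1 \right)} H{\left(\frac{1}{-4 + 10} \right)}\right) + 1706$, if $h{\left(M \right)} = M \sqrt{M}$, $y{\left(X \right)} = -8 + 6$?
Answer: $1704 - i \approx 1704.0 - 1.0 i$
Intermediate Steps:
$H{\left(w \right)} = 1$
$y{\left(X \right)} = -2$
$h{\left(M \right)} = M^{\frac{3}{2}}$
$\left(y{\left(37 \right)} + h{\left(-1 \right)} H{\left(\frac{1}{-4 + 10} \right)}\right) + 1706 = \left(-2 + \left(-1\right)^{\frac{3}{2}} \cdot 1\right) + 1706 = \left(-2 + - i 1\right) + 1706 = \left(-2 - i\right) + 1706 = 1704 - i$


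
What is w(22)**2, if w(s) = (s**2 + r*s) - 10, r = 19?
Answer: 795664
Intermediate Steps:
w(s) = -10 + s**2 + 19*s (w(s) = (s**2 + 19*s) - 10 = -10 + s**2 + 19*s)
w(22)**2 = (-10 + 22**2 + 19*22)**2 = (-10 + 484 + 418)**2 = 892**2 = 795664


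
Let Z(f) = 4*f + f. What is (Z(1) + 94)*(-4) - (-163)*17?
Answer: 2375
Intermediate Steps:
Z(f) = 5*f
(Z(1) + 94)*(-4) - (-163)*17 = (5*1 + 94)*(-4) - (-163)*17 = (5 + 94)*(-4) - 1*(-2771) = 99*(-4) + 2771 = -396 + 2771 = 2375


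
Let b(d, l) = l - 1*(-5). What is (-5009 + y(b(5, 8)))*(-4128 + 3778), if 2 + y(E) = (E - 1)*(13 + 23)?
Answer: 1602650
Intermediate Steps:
b(d, l) = 5 + l (b(d, l) = l + 5 = 5 + l)
y(E) = -38 + 36*E (y(E) = -2 + (E - 1)*(13 + 23) = -2 + (-1 + E)*36 = -2 + (-36 + 36*E) = -38 + 36*E)
(-5009 + y(b(5, 8)))*(-4128 + 3778) = (-5009 + (-38 + 36*(5 + 8)))*(-4128 + 3778) = (-5009 + (-38 + 36*13))*(-350) = (-5009 + (-38 + 468))*(-350) = (-5009 + 430)*(-350) = -4579*(-350) = 1602650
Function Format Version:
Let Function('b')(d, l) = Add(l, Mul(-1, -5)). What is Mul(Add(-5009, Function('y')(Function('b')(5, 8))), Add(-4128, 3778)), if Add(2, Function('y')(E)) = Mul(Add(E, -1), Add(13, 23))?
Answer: 1602650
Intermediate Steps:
Function('b')(d, l) = Add(5, l) (Function('b')(d, l) = Add(l, 5) = Add(5, l))
Function('y')(E) = Add(-38, Mul(36, E)) (Function('y')(E) = Add(-2, Mul(Add(E, -1), Add(13, 23))) = Add(-2, Mul(Add(-1, E), 36)) = Add(-2, Add(-36, Mul(36, E))) = Add(-38, Mul(36, E)))
Mul(Add(-5009, Function('y')(Function('b')(5, 8))), Add(-4128, 3778)) = Mul(Add(-5009, Add(-38, Mul(36, Add(5, 8)))), Add(-4128, 3778)) = Mul(Add(-5009, Add(-38, Mul(36, 13))), -350) = Mul(Add(-5009, Add(-38, 468)), -350) = Mul(Add(-5009, 430), -350) = Mul(-4579, -350) = 1602650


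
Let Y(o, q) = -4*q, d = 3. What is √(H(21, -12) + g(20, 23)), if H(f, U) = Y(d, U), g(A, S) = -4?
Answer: 2*√11 ≈ 6.6332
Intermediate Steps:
H(f, U) = -4*U
√(H(21, -12) + g(20, 23)) = √(-4*(-12) - 4) = √(48 - 4) = √44 = 2*√11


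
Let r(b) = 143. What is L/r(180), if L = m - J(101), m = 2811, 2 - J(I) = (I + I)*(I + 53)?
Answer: 2609/11 ≈ 237.18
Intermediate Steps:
J(I) = 2 - 2*I*(53 + I) (J(I) = 2 - (I + I)*(I + 53) = 2 - 2*I*(53 + I))
L = 33917 (L = 2811 - (2 - 106*101 - 2*101²) = 2811 - (2 - 10706 - 2*10201) = 2811 - (2 - 10706 - 20402) = 2811 - 1*(-31106) = 2811 + 31106 = 33917)
L/r(180) = 33917/143 = 33917*(1/143) = 2609/11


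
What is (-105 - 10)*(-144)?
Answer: 16560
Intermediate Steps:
(-105 - 10)*(-144) = -115*(-144) = 16560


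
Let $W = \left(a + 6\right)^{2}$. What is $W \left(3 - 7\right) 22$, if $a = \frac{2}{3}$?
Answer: $- \frac{35200}{9} \approx -3911.1$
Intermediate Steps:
$a = \frac{2}{3}$ ($a = 2 \cdot \frac{1}{3} = \frac{2}{3} \approx 0.66667$)
$W = \frac{400}{9}$ ($W = \left(\frac{2}{3} + 6\right)^{2} = \left(\frac{20}{3}\right)^{2} = \frac{400}{9} \approx 44.444$)
$W \left(3 - 7\right) 22 = \frac{400 \left(3 - 7\right) 22}{9} = \frac{400 \left(\left(-4\right) 22\right)}{9} = \frac{400}{9} \left(-88\right) = - \frac{35200}{9}$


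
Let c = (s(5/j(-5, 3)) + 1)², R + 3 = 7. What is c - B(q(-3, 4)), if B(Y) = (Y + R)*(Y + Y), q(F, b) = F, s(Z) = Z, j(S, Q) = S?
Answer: 6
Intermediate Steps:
R = 4 (R = -3 + 7 = 4)
B(Y) = 2*Y*(4 + Y) (B(Y) = (Y + 4)*(Y + Y) = (4 + Y)*(2*Y) = 2*Y*(4 + Y))
c = 0 (c = (5/(-5) + 1)² = (5*(-⅕) + 1)² = (-1 + 1)² = 0² = 0)
c - B(q(-3, 4)) = 0 - 2*(-3)*(4 - 3) = 0 - 2*(-3) = 0 - 1*(-6) = 0 + 6 = 6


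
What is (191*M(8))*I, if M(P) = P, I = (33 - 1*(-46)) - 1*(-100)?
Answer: 273512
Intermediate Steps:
I = 179 (I = (33 + 46) + 100 = 79 + 100 = 179)
(191*M(8))*I = (191*8)*179 = 1528*179 = 273512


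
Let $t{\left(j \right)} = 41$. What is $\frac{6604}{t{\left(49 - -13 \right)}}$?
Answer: $\frac{6604}{41} \approx 161.07$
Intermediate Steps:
$\frac{6604}{t{\left(49 - -13 \right)}} = \frac{6604}{41}$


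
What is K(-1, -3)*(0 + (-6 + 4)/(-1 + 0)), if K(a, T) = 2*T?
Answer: -12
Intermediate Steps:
K(-1, -3)*(0 + (-6 + 4)/(-1 + 0)) = (2*(-3))*(0 + (-6 + 4)/(-1 + 0)) = -6*(0 - 2/(-1)) = -6*(0 - 2*(-1)) = -6*(0 + 2) = -6*2 = -12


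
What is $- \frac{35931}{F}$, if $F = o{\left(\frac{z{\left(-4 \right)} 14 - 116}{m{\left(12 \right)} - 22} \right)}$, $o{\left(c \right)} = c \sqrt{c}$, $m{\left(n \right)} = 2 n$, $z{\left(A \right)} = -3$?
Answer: $- \frac{35931 i \sqrt{79}}{6241} \approx - 51.172 i$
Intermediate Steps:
$o{\left(c \right)} = c^{\frac{3}{2}}$
$F = - 79 i \sqrt{79}$ ($F = \left(\frac{\left(-3\right) 14 - 116}{2 \cdot 12 - 22}\right)^{\frac{3}{2}} = \left(\frac{-42 - 116}{24 - 22}\right)^{\frac{3}{2}} = \left(- \frac{158}{2}\right)^{\frac{3}{2}} = \left(\left(-158\right) \frac{1}{2}\right)^{\frac{3}{2}} = \left(-79\right)^{\frac{3}{2}} = - 79 i \sqrt{79} \approx - 702.17 i$)
$- \frac{35931}{F} = - \frac{35931}{\left(-79\right) i \sqrt{79}} = - 35931 \frac{i \sqrt{79}}{6241} = - \frac{35931 i \sqrt{79}}{6241}$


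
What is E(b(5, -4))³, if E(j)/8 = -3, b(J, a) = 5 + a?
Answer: -13824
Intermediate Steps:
E(j) = -24 (E(j) = 8*(-3) = -24)
E(b(5, -4))³ = (-24)³ = -13824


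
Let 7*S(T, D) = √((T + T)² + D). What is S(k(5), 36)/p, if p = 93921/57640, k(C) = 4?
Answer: 576400/657447 ≈ 0.87672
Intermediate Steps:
S(T, D) = √(D + 4*T²)/7 (S(T, D) = √((T + T)² + D)/7 = √((2*T)² + D)/7 = √(4*T² + D)/7 = √(D + 4*T²)/7)
p = 93921/57640 (p = 93921*(1/57640) = 93921/57640 ≈ 1.6294)
S(k(5), 36)/p = (√(36 + 4*4²)/7)/(93921/57640) = (√(36 + 4*16)/7)*(57640/93921) = (√(36 + 64)/7)*(57640/93921) = (√100/7)*(57640/93921) = ((⅐)*10)*(57640/93921) = (10/7)*(57640/93921) = 576400/657447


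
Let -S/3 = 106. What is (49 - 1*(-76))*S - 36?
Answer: -39786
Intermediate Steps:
S = -318 (S = -3*106 = -318)
(49 - 1*(-76))*S - 36 = (49 - 1*(-76))*(-318) - 36 = (49 + 76)*(-318) - 36 = 125*(-318) - 36 = -39750 - 36 = -39786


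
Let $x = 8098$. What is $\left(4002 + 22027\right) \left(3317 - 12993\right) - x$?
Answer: $-251864702$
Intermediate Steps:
$\left(4002 + 22027\right) \left(3317 - 12993\right) - x = \left(4002 + 22027\right) \left(3317 - 12993\right) - 8098 = 26029 \left(-9676\right) - 8098 = -251856604 - 8098 = -251864702$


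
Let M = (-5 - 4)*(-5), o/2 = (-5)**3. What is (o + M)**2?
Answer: 42025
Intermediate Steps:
o = -250 (o = 2*(-5)**3 = 2*(-125) = -250)
M = 45 (M = -9*(-5) = 45)
(o + M)**2 = (-250 + 45)**2 = (-205)**2 = 42025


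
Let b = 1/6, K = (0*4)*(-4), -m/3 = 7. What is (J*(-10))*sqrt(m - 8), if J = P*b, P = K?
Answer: 0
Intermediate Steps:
m = -21 (m = -3*7 = -21)
K = 0 (K = 0*(-4) = 0)
P = 0
b = 1/6 ≈ 0.16667
J = 0 (J = 0*(1/6) = 0)
(J*(-10))*sqrt(m - 8) = (0*(-10))*sqrt(-21 - 8) = 0*sqrt(-29) = 0*(I*sqrt(29)) = 0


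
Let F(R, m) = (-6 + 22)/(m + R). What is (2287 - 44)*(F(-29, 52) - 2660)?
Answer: -137190852/23 ≈ -5.9648e+6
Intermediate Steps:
F(R, m) = 16/(R + m)
(2287 - 44)*(F(-29, 52) - 2660) = (2287 - 44)*(16/(-29 + 52) - 2660) = 2243*(16/23 - 2660) = 2243*(-61164/23) = -137190852/23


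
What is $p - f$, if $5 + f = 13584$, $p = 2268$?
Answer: $-11311$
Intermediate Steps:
$f = 13579$ ($f = -5 + 13584 = 13579$)
$p - f = 2268 - 13579 = -11311$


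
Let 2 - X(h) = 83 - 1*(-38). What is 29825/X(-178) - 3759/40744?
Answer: -1215637121/4848536 ≈ -250.72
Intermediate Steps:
X(h) = -119 (X(h) = 2 - (83 - 1*(-38)) = 2 - (83 + 38) = 2 - 1*121 = 2 - 121 = -119)
29825/X(-178) - 3759/40744 = 29825/(-119) - 3759/40744 = 29825*(-1/119) - 3759*1/40744 = -29825/119 - 3759/40744 = -1215637121/4848536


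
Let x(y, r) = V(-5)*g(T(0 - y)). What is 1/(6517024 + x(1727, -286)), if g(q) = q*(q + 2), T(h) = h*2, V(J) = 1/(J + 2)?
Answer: 3/7627864 ≈ 3.9330e-7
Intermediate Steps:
V(J) = 1/(2 + J)
T(h) = 2*h
g(q) = q*(2 + q)
x(y, r) = 2*y*(2 - 2*y)/3 (x(y, r) = ((2*(0 - y))*(2 + 2*(0 - y)))/(2 - 5) = ((2*(-y))*(2 + 2*(-y)))/(-3) = -(-2*y)*(2 - 2*y)/3 = -(-2)*y*(2 - 2*y)/3 = 2*y*(2 - 2*y)/3)
1/(6517024 + x(1727, -286)) = 1/(6517024 + (4/3)*1727*(1 - 1*1727)) = 1/(6517024 + (4/3)*1727*(1 - 1727)) = 1/(6517024 + (4/3)*1727*(-1726)) = 1/(6517024 - 11923208/3) = 1/(7627864/3) = 3/7627864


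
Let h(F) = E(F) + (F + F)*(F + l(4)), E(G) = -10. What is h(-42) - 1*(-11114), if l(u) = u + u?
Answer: 13960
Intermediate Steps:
l(u) = 2*u
h(F) = -10 + 2*F*(8 + F) (h(F) = -10 + (F + F)*(F + 2*4) = -10 + (2*F)*(F + 8) = -10 + (2*F)*(8 + F) = -10 + 2*F*(8 + F))
h(-42) - 1*(-11114) = (-10 + 2*(-42)² + 16*(-42)) - 1*(-11114) = (-10 + 2*1764 - 672) + 11114 = (-10 + 3528 - 672) + 11114 = 2846 + 11114 = 13960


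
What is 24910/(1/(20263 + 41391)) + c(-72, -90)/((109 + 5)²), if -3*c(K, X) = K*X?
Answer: 554424211480/361 ≈ 1.5358e+9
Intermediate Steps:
c(K, X) = -K*X/3
24910/(1/(20263 + 41391)) + c(-72, -90)/((109 + 5)²) = 24910/(1/(20263 + 41391)) + (-⅓*(-72)*(-90))/((109 + 5)²) = 24910/(1/61654) - 2160/(114²) = 24910/(1/61654) - 2160/12996 = 24910*61654 - 2160*1/12996 = 1535801140 - 60/361 = 554424211480/361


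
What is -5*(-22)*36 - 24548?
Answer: -20588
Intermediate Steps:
-5*(-22)*36 - 24548 = 110*36 - 24548 = 3960 - 24548 = -20588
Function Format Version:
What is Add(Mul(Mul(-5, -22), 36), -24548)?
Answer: -20588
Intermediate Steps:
Add(Mul(Mul(-5, -22), 36), -24548) = Add(Mul(110, 36), -24548) = Add(3960, -24548) = -20588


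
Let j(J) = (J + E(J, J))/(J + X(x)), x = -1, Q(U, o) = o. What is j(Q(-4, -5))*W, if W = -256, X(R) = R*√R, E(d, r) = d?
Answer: -6400/13 + 1280*I/13 ≈ -492.31 + 98.462*I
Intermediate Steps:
X(R) = R^(3/2)
j(J) = 2*J/(J - I) (j(J) = (J + J)/(J + (-1)^(3/2)) = (2*J)/(J - I) = 2*J/(J - I))
j(Q(-4, -5))*W = (2*(-5)/(-5 - I))*(-256) = (2*(-5)*((-5 + I)/26))*(-256) = (25/13 - 5*I/13)*(-256) = -6400/13 + 1280*I/13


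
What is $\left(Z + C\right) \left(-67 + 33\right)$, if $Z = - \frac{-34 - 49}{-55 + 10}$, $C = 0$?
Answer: $\frac{2822}{45} \approx 62.711$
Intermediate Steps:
$Z = - \frac{83}{45}$ ($Z = - \frac{-83}{-45} = - \frac{\left(-83\right) \left(-1\right)}{45} = \left(-1\right) \frac{83}{45} = - \frac{83}{45} \approx -1.8444$)
$\left(Z + C\right) \left(-67 + 33\right) = \left(- \frac{83}{45} + 0\right) \left(-67 + 33\right) = \left(- \frac{83}{45}\right) \left(-34\right) = \frac{2822}{45}$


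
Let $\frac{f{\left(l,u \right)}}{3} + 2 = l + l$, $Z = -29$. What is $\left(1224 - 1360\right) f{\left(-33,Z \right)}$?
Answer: $27744$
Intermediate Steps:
$f{\left(l,u \right)} = -6 + 6 l$ ($f{\left(l,u \right)} = -6 + 3 \left(l + l\right) = -6 + 3 \cdot 2 l = -6 + 6 l$)
$\left(1224 - 1360\right) f{\left(-33,Z \right)} = \left(1224 - 1360\right) \left(-6 + 6 \left(-33\right)\right) = - 136 \left(-6 - 198\right) = \left(-136\right) \left(-204\right) = 27744$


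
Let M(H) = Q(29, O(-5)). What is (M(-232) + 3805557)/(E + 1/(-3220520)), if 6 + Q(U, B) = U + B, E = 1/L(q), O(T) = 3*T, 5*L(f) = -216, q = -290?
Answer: -82727312808150/503213 ≈ -1.6440e+8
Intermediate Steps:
L(f) = -216/5 (L(f) = (⅕)*(-216) = -216/5)
E = -5/216 (E = 1/(-216/5) = -5/216 ≈ -0.023148)
Q(U, B) = -6 + B + U (Q(U, B) = -6 + (U + B) = -6 + (B + U) = -6 + B + U)
M(H) = 8 (M(H) = -6 + 3*(-5) + 29 = -6 - 15 + 29 = 8)
(M(-232) + 3805557)/(E + 1/(-3220520)) = (8 + 3805557)/(-5/216 + 1/(-3220520)) = 3805565/(-5/216 - 1/3220520) = 3805565/(-503213/21738510) = 3805565*(-21738510/503213) = -82727312808150/503213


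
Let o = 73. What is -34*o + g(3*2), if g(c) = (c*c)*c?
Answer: -2266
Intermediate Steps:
g(c) = c³ (g(c) = c²*c = c³)
-34*o + g(3*2) = -34*73 + (3*2)³ = -2482 + 6³ = -2482 + 216 = -2266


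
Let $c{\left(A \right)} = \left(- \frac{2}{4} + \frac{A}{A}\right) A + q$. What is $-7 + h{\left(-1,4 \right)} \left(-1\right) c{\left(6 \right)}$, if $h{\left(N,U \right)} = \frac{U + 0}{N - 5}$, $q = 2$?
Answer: $- \frac{11}{3} \approx -3.6667$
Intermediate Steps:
$h{\left(N,U \right)} = \frac{U}{-5 + N}$
$c{\left(A \right)} = 2 + \frac{A}{2}$ ($c{\left(A \right)} = \left(- \frac{2}{4} + \frac{A}{A}\right) A + 2 = \left(\left(-2\right) \frac{1}{4} + 1\right) A + 2 = \left(- \frac{1}{2} + 1\right) A + 2 = \frac{A}{2} + 2 = 2 + \frac{A}{2}$)
$-7 + h{\left(-1,4 \right)} \left(-1\right) c{\left(6 \right)} = -7 + \frac{4}{-5 - 1} \left(-1\right) \left(2 + \frac{1}{2} \cdot 6\right) = -7 + \frac{4}{-6} \left(-1\right) \left(2 + 3\right) = -7 + 4 \left(- \frac{1}{6}\right) \left(-1\right) 5 = -7 + \left(- \frac{2}{3}\right) \left(-1\right) 5 = -7 + \frac{2}{3} \cdot 5 = -7 + \frac{10}{3} = - \frac{11}{3}$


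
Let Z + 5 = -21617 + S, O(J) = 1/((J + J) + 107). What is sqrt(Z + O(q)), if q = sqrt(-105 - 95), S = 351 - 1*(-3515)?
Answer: sqrt((-1899891 - 355120*I*sqrt(2))/(107 + 20*I*sqrt(2))) ≈ 0.e-5 - 133.25*I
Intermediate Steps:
S = 3866 (S = 351 + 3515 = 3866)
q = 10*I*sqrt(2) (q = sqrt(-200) = 10*I*sqrt(2) ≈ 14.142*I)
O(J) = 1/(107 + 2*J) (O(J) = 1/(2*J + 107) = 1/(107 + 2*J))
Z = -17756 (Z = -5 + (-21617 + 3866) = -5 - 17751 = -17756)
sqrt(Z + O(q)) = sqrt(-17756 + 1/(107 + 2*(10*I*sqrt(2)))) = sqrt(-17756 + 1/(107 + 20*I*sqrt(2)))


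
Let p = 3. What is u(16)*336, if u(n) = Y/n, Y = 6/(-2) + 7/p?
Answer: -14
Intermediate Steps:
Y = -⅔ (Y = 6/(-2) + 7/3 = 6*(-½) + 7*(⅓) = -3 + 7/3 = -⅔ ≈ -0.66667)
u(n) = -2/(3*n)
u(16)*336 = -⅔/16*336 = -⅔*1/16*336 = -1/24*336 = -14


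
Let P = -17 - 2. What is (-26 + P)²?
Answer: 2025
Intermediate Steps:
P = -19
(-26 + P)² = (-26 - 19)² = (-45)² = 2025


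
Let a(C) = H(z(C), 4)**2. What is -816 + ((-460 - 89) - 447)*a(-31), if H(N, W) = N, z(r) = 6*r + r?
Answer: -46901460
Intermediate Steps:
z(r) = 7*r
a(C) = 49*C**2 (a(C) = (7*C)**2 = 49*C**2)
-816 + ((-460 - 89) - 447)*a(-31) = -816 + ((-460 - 89) - 447)*(49*(-31)**2) = -816 + (-549 - 447)*(49*961) = -816 - 996*47089 = -816 - 46900644 = -46901460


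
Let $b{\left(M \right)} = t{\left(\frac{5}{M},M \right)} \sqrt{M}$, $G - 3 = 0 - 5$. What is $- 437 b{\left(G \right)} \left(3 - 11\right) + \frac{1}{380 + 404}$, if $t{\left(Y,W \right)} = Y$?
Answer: $\frac{1}{784} - 8740 i \sqrt{2} \approx 0.0012755 - 12360.0 i$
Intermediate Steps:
$G = -2$ ($G = 3 + \left(0 - 5\right) = 3 - 5 = -2$)
$b{\left(M \right)} = \frac{5}{\sqrt{M}}$ ($b{\left(M \right)} = \frac{5}{M} \sqrt{M} = \frac{5}{\sqrt{M}}$)
$- 437 b{\left(G \right)} \left(3 - 11\right) + \frac{1}{380 + 404} = - 437 \frac{5}{i \sqrt{2}} \left(3 - 11\right) + \frac{1}{380 + 404} = - 437 \cdot 5 \left(- \frac{i \sqrt{2}}{2}\right) \left(-8\right) + \frac{1}{784} = - 437 - \frac{5 i \sqrt{2}}{2} \left(-8\right) + \frac{1}{784} = - 437 \cdot 20 i \sqrt{2} + \frac{1}{784} = - 8740 i \sqrt{2} + \frac{1}{784} = \frac{1}{784} - 8740 i \sqrt{2}$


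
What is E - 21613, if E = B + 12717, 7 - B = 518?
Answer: -9407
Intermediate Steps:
B = -511 (B = 7 - 1*518 = 7 - 518 = -511)
E = 12206 (E = -511 + 12717 = 12206)
E - 21613 = 12206 - 21613 = -9407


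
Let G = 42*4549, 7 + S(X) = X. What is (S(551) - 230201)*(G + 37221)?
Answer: -52425870303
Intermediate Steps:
S(X) = -7 + X
G = 191058
(S(551) - 230201)*(G + 37221) = ((-7 + 551) - 230201)*(191058 + 37221) = (544 - 230201)*228279 = -229657*228279 = -52425870303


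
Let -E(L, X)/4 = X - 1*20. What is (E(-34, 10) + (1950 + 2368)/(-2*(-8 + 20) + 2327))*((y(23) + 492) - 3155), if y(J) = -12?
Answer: -257971650/2303 ≈ -1.1202e+5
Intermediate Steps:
E(L, X) = 80 - 4*X (E(L, X) = -4*(X - 1*20) = -4*(X - 20) = -4*(-20 + X) = 80 - 4*X)
(E(-34, 10) + (1950 + 2368)/(-2*(-8 + 20) + 2327))*((y(23) + 492) - 3155) = ((80 - 4*10) + (1950 + 2368)/(-2*(-8 + 20) + 2327))*((-12 + 492) - 3155) = ((80 - 40) + 4318/(-2*12 + 2327))*(480 - 3155) = (40 + 4318/(-24 + 2327))*(-2675) = (40 + 4318/2303)*(-2675) = (96438/2303)*(-2675) = -257971650/2303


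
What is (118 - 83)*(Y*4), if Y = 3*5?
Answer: 2100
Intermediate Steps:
Y = 15
(118 - 83)*(Y*4) = (118 - 83)*(15*4) = 35*60 = 2100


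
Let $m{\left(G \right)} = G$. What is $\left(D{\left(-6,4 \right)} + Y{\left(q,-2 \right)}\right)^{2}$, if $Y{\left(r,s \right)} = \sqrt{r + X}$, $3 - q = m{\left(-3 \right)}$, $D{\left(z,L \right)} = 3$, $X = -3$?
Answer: $\left(3 + \sqrt{3}\right)^{2} \approx 22.392$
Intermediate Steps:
$q = 6$ ($q = 3 - -3 = 3 + 3 = 6$)
$Y{\left(r,s \right)} = \sqrt{-3 + r}$ ($Y{\left(r,s \right)} = \sqrt{r - 3} = \sqrt{-3 + r}$)
$\left(D{\left(-6,4 \right)} + Y{\left(q,-2 \right)}\right)^{2} = \left(3 + \sqrt{-3 + 6}\right)^{2} = \left(3 + \sqrt{3}\right)^{2}$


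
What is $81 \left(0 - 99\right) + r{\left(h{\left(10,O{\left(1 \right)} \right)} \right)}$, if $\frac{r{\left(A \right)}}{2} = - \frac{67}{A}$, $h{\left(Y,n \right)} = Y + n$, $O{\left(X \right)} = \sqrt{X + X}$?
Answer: $- \frac{393601}{49} + \frac{67 \sqrt{2}}{49} \approx -8030.7$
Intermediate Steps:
$O{\left(X \right)} = \sqrt{2} \sqrt{X}$ ($O{\left(X \right)} = \sqrt{2 X} = \sqrt{2} \sqrt{X}$)
$r{\left(A \right)} = - \frac{134}{A}$ ($r{\left(A \right)} = 2 \left(- \frac{67}{A}\right) = - \frac{134}{A}$)
$81 \left(0 - 99\right) + r{\left(h{\left(10,O{\left(1 \right)} \right)} \right)} = 81 \left(0 - 99\right) - \frac{134}{10 + \sqrt{2} \sqrt{1}} = 81 \left(-99\right) - \frac{134}{10 + \sqrt{2} \cdot 1} = -8019 - \frac{134}{10 + \sqrt{2}}$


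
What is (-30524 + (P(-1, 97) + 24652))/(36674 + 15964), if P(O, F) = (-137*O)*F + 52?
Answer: 7469/52638 ≈ 0.14189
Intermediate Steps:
P(O, F) = 52 - 137*F*O (P(O, F) = -137*F*O + 52 = 52 - 137*F*O)
(-30524 + (P(-1, 97) + 24652))/(36674 + 15964) = (-30524 + ((52 - 137*97*(-1)) + 24652))/(36674 + 15964) = (-30524 + ((52 + 13289) + 24652))/52638 = (-30524 + (13341 + 24652))*(1/52638) = (-30524 + 37993)*(1/52638) = 7469*(1/52638) = 7469/52638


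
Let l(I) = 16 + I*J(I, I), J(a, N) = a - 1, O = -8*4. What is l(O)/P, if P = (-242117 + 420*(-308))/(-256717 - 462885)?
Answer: 771413344/371477 ≈ 2076.6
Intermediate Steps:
O = -32
J(a, N) = -1 + a
l(I) = 16 + I*(-1 + I)
P = 371477/719602 (P = (-242117 - 129360)/(-719602) = -371477*(-1/719602) = 371477/719602 ≈ 0.51623)
l(O)/P = (16 - 32*(-1 - 32))/(371477/719602) = (16 - 32*(-33))*(719602/371477) = (16 + 1056)*(719602/371477) = 1072*(719602/371477) = 771413344/371477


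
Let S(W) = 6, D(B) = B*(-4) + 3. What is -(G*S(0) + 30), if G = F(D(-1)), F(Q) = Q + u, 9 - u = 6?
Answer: -90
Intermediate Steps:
u = 3 (u = 9 - 1*6 = 9 - 6 = 3)
D(B) = 3 - 4*B (D(B) = -4*B + 3 = 3 - 4*B)
F(Q) = 3 + Q (F(Q) = Q + 3 = 3 + Q)
G = 10 (G = 3 + (3 - 4*(-1)) = 3 + (3 + 4) = 3 + 7 = 10)
-(G*S(0) + 30) = -(10*6 + 30) = -(60 + 30) = -1*90 = -90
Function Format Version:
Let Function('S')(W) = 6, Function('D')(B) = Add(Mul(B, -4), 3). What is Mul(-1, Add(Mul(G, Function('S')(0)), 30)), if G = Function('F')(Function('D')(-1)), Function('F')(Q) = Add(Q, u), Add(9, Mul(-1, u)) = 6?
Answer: -90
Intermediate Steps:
u = 3 (u = Add(9, Mul(-1, 6)) = Add(9, -6) = 3)
Function('D')(B) = Add(3, Mul(-4, B)) (Function('D')(B) = Add(Mul(-4, B), 3) = Add(3, Mul(-4, B)))
Function('F')(Q) = Add(3, Q) (Function('F')(Q) = Add(Q, 3) = Add(3, Q))
G = 10 (G = Add(3, Add(3, Mul(-4, -1))) = Add(3, Add(3, 4)) = Add(3, 7) = 10)
Mul(-1, Add(Mul(G, Function('S')(0)), 30)) = Mul(-1, Add(Mul(10, 6), 30)) = Mul(-1, Add(60, 30)) = Mul(-1, 90) = -90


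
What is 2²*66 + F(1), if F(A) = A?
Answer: 265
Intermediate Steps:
2²*66 + F(1) = 2²*66 + 1 = 4*66 + 1 = 264 + 1 = 265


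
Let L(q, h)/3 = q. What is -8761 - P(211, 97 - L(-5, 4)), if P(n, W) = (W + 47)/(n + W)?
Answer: -2829962/323 ≈ -8761.5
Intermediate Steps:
L(q, h) = 3*q
P(n, W) = (47 + W)/(W + n)
-8761 - P(211, 97 - L(-5, 4)) = -8761 - (47 + (97 - 3*(-5)))/((97 - 3*(-5)) + 211) = -8761 - (47 + (97 - 1*(-15)))/((97 - 1*(-15)) + 211) = -8761 - (47 + (97 + 15))/((97 + 15) + 211) = -8761 - (47 + 112)/(112 + 211) = -8761 - 159/323 = -2829962/323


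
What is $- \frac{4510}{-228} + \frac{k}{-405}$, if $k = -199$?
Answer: $\frac{311987}{15390} \approx 20.272$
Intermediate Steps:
$- \frac{4510}{-228} + \frac{k}{-405} = - \frac{4510}{-228} - \frac{199}{-405} = \left(-4510\right) \left(- \frac{1}{228}\right) - - \frac{199}{405} = \frac{2255}{114} + \frac{199}{405} = \frac{311987}{15390}$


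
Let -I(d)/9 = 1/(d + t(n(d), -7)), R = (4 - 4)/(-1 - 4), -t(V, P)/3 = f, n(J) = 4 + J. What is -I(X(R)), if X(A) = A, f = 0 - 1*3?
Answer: 1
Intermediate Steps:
f = -3 (f = 0 - 3 = -3)
t(V, P) = 9 (t(V, P) = -3*(-3) = 9)
R = 0 (R = 0/(-5) = 0*(-⅕) = 0)
I(d) = -9/(9 + d) (I(d) = -9/(d + 9) = -9/(9 + d))
-I(X(R)) = -(-9)/(9 + 0) = -(-9)/9 = -1*(-1) = 1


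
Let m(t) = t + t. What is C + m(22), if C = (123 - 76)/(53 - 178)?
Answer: 5453/125 ≈ 43.624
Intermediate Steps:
C = -47/125 (C = 47/(-125) = 47*(-1/125) = -47/125 ≈ -0.37600)
m(t) = 2*t
C + m(22) = -47/125 + 2*22 = -47/125 + 44 = 5453/125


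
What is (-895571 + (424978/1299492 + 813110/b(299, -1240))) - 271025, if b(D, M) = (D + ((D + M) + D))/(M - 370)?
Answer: 84370890379577/31837554 ≈ 2.6500e+6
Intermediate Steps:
b(D, M) = (M + 3*D)/(-370 + M) (b(D, M) = (D + (M + 2*D))/(-370 + M) = (M + 3*D)/(-370 + M))
(-895571 + (424978/1299492 + 813110/b(299, -1240))) - 271025 = (-895571 + (424978/1299492 + 813110/(((-1240 + 3*299)/(-370 - 1240))))) - 271025 = (-895571 + (424978*(1/1299492) + 813110/(((-1240 + 897)/(-1610))))) - 271025 = (-895571 + (212489/649746 + 813110/((-1/1610*(-343))))) - 271025 = (-895571 + (212489/649746 + 813110/(49/230))) - 271025 = (-895571 + (212489/649746 + 813110*(230/49))) - 271025 = (-895571 + (212489/649746 + 187015300/49)) - 271025 = (-895571 + 121512453525761/31837554) - 271025 = 92999663452427/31837554 - 271025 = 84370890379577/31837554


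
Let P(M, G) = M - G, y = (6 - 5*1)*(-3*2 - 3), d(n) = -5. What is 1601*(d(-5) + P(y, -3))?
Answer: -17611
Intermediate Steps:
y = -9 (y = (6 - 5)*(-6 - 3) = 1*(-9) = -9)
1601*(d(-5) + P(y, -3)) = 1601*(-5 + (-9 - 1*(-3))) = 1601*(-5 + (-9 + 3)) = 1601*(-5 - 6) = 1601*(-11) = -17611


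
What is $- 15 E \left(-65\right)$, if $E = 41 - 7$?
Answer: $33150$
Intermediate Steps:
$E = 34$ ($E = 41 - 7 = 34$)
$- 15 E \left(-65\right) = \left(-15\right) 34 \left(-65\right) = \left(-510\right) \left(-65\right) = 33150$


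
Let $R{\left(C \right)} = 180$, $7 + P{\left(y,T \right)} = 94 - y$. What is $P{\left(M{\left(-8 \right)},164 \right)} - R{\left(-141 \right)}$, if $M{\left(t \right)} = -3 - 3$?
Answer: $-87$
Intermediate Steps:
$M{\left(t \right)} = -6$ ($M{\left(t \right)} = -3 - 3 = -6$)
$P{\left(y,T \right)} = 87 - y$ ($P{\left(y,T \right)} = -7 - \left(-94 + y\right) = 87 - y$)
$P{\left(M{\left(-8 \right)},164 \right)} - R{\left(-141 \right)} = \left(87 - -6\right) - 180 = \left(87 + 6\right) - 180 = 93 - 180 = -87$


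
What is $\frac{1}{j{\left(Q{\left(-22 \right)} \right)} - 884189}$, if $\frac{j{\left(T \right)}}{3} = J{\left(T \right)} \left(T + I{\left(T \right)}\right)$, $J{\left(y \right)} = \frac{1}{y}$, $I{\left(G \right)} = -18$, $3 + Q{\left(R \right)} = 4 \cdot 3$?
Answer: $- \frac{1}{884192} \approx -1.131 \cdot 10^{-6}$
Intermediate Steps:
$Q{\left(R \right)} = 9$ ($Q{\left(R \right)} = -3 + 4 \cdot 3 = -3 + 12 = 9$)
$j{\left(T \right)} = \frac{3 \left(-18 + T\right)}{T}$ ($j{\left(T \right)} = 3 \frac{T - 18}{T} = 3 \frac{-18 + T}{T} = \frac{3 \left(-18 + T\right)}{T}$)
$\frac{1}{j{\left(Q{\left(-22 \right)} \right)} - 884189} = \frac{1}{\left(3 - \frac{54}{9}\right) - 884189} = \frac{1}{\left(3 - 6\right) - 884189} = \frac{1}{-3 - 884189} = \frac{1}{-884192} = - \frac{1}{884192}$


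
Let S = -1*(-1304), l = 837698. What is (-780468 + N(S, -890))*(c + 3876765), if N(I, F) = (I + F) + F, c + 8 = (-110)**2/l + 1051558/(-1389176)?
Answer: -220197891805251399540068/72731872303 ≈ -3.0275e+12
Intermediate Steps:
S = 1304
c = -2543439664667/290927489212 (c = -8 + ((-110)**2/837698 + 1051558/(-1389176)) = -8 + (12100*(1/837698) + 1051558*(-1/1389176)) = -8 + (6050/418849 - 525779/694588) = -8 - 216019750971/290927489212 = -2543439664667/290927489212 ≈ -8.7425)
N(I, F) = I + 2*F (N(I, F) = (F + I) + F = I + 2*F)
(-780468 + N(S, -890))*(c + 3876765) = (-780468 + (1304 + 2*(-890)))*(-2543439664667/290927489212 + 3876765) = (-780468 + (1304 - 1780))*(1127854964275294513/290927489212) = (-780468 - 476)*(1127854964275294513/290927489212) = -780944*1127854964275294513/290927489212 = -220197891805251399540068/72731872303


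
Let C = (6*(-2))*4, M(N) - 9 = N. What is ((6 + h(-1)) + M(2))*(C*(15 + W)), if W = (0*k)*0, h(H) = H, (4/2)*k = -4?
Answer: -11520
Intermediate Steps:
k = -2 (k = (1/2)*(-4) = -2)
M(N) = 9 + N
C = -48 (C = -12*4 = -48)
W = 0 (W = (0*(-2))*0 = 0*0 = 0)
((6 + h(-1)) + M(2))*(C*(15 + W)) = ((6 - 1) + (9 + 2))*(-48*(15 + 0)) = (5 + 11)*(-48*15) = 16*(-720) = -11520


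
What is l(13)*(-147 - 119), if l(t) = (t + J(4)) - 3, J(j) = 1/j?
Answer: -5453/2 ≈ -2726.5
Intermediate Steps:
l(t) = -11/4 + t (l(t) = (t + 1/4) - 3 = (1/4 + t) - 3 = -11/4 + t)
l(13)*(-147 - 119) = (-11/4 + 13)*(-147 - 119) = (41/4)*(-266) = -5453/2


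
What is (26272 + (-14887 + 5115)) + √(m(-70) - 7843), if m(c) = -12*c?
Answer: 16500 + I*√7003 ≈ 16500.0 + 83.684*I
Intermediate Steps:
(26272 + (-14887 + 5115)) + √(m(-70) - 7843) = (26272 + (-14887 + 5115)) + √(-12*(-70) - 7843) = (26272 - 9772) + √(840 - 7843) = 16500 + √(-7003) = 16500 + I*√7003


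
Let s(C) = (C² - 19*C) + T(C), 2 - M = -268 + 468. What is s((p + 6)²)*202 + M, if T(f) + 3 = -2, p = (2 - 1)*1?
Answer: 295732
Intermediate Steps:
p = 1 (p = 1*1 = 1)
T(f) = -5 (T(f) = -3 - 2 = -5)
M = -198 (M = 2 - (-268 + 468) = 2 - 1*200 = 2 - 200 = -198)
s(C) = -5 + C² - 19*C (s(C) = (C² - 19*C) - 5 = -5 + C² - 19*C)
s((p + 6)²)*202 + M = (-5 + ((1 + 6)²)² - 19*(1 + 6)²)*202 - 198 = (-5 + (7²)² - 19*7²)*202 - 198 = (-5 + 49² - 19*49)*202 - 198 = (-5 + 2401 - 931)*202 - 198 = 1465*202 - 198 = 295930 - 198 = 295732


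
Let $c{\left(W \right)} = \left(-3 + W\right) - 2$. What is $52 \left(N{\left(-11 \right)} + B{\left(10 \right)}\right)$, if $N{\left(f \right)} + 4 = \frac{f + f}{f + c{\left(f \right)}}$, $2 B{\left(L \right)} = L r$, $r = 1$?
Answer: $\frac{2548}{27} \approx 94.37$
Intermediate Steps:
$c{\left(W \right)} = -5 + W$
$B{\left(L \right)} = \frac{L}{2}$ ($B{\left(L \right)} = \frac{L 1}{2} = \frac{L}{2}$)
$N{\left(f \right)} = -4 + \frac{2 f}{-5 + 2 f}$ ($N{\left(f \right)} = -4 + \frac{f + f}{f + \left(-5 + f\right)} = -4 + \frac{2 f}{-5 + 2 f}$)
$52 \left(N{\left(-11 \right)} + B{\left(10 \right)}\right) = 52 \left(\frac{2 \left(10 - -33\right)}{-5 + 2 \left(-11\right)} + \frac{1}{2} \cdot 10\right) = 52 \left(\frac{2 \left(10 + 33\right)}{-5 - 22} + 5\right) = 52 \left(2 \frac{1}{-27} \cdot 43 + 5\right) = 52 \left(2 \left(- \frac{1}{27}\right) 43 + 5\right) = 52 \left(- \frac{86}{27} + 5\right) = 52 \cdot \frac{49}{27} = \frac{2548}{27}$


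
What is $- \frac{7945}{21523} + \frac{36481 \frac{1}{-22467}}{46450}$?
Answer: $- \frac{8292124812313}{22461233844450} \approx -0.36917$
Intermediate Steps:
$- \frac{7945}{21523} + \frac{36481 \frac{1}{-22467}}{46450} = \left(-7945\right) \frac{1}{21523} + 36481 \left(- \frac{1}{22467}\right) \frac{1}{46450} = - \frac{7945}{21523} - \frac{36481}{1043592150} = - \frac{8292124812313}{22461233844450}$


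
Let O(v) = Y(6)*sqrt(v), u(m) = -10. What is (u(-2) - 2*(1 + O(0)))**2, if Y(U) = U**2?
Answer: 144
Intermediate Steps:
O(v) = 36*sqrt(v) (O(v) = 6**2*sqrt(v) = 36*sqrt(v))
(u(-2) - 2*(1 + O(0)))**2 = (-10 - 2*(1 + 36*sqrt(0)))**2 = (-10 - 2*(1 + 36*0))**2 = (-10 - 2*(1 + 0))**2 = (-10 - 2*1)**2 = (-10 - 2)**2 = (-12)**2 = 144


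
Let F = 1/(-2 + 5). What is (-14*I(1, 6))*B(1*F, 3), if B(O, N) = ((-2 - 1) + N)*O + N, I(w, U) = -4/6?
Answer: 28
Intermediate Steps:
I(w, U) = -2/3 (I(w, U) = -4*1/6 = -2/3)
F = 1/3 ≈ 0.33333
B(O, N) = N + O*(-3 + N) (B(O, N) = (-3 + N)*O + N = O*(-3 + N) + N = N + O*(-3 + N))
(-14*I(1, 6))*B(1*F, 3) = (-14*(-2/3))*(3 - 3/3 + 3*(1*(1/3))) = 28*(3 - 3*1/3 + 3*(1/3))/3 = 28*(3 - 1 + 1)/3 = (28/3)*3 = 28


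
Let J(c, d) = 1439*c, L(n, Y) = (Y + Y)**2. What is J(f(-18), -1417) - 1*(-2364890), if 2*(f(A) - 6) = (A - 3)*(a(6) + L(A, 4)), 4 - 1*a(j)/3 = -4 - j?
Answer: 771917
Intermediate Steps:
a(j) = 24 + 3*j (a(j) = 12 - 3*(-4 - j) = 12 + (12 + 3*j) = 24 + 3*j)
L(n, Y) = 4*Y**2 (L(n, Y) = (2*Y)**2 = 4*Y**2)
f(A) = -153 + 53*A (f(A) = 6 + ((A - 3)*((24 + 3*6) + 4*4**2))/2 = 6 + ((-3 + A)*((24 + 18) + 4*16))/2 = 6 + ((-3 + A)*(42 + 64))/2 = 6 + ((-3 + A)*106)/2 = 6 + (-318 + 106*A)/2 = 6 + (-159 + 53*A) = -153 + 53*A)
J(f(-18), -1417) - 1*(-2364890) = 1439*(-153 + 53*(-18)) - 1*(-2364890) = 1439*(-153 - 954) + 2364890 = 1439*(-1107) + 2364890 = -1592973 + 2364890 = 771917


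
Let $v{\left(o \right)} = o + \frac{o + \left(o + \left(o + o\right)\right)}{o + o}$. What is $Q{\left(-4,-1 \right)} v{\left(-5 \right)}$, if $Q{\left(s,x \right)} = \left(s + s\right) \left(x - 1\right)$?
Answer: $-48$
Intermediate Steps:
$Q{\left(s,x \right)} = 2 s \left(-1 + x\right)$
$v{\left(o \right)} = 2 + o$ ($v{\left(o \right)} = o + \frac{o + \left(o + 2 o\right)}{2 o} = o + \left(o + 3 o\right) \frac{1}{2 o} = o + 4 o \frac{1}{2 o} = o + 2 = 2 + o$)
$Q{\left(-4,-1 \right)} v{\left(-5 \right)} = 2 \left(-4\right) \left(-1 - 1\right) \left(2 - 5\right) = 2 \left(-4\right) \left(-2\right) \left(-3\right) = 16 \left(-3\right) = -48$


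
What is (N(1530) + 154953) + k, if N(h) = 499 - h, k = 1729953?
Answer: 1883875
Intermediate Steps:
(N(1530) + 154953) + k = ((499 - 1*1530) + 154953) + 1729953 = ((499 - 1530) + 154953) + 1729953 = (-1031 + 154953) + 1729953 = 153922 + 1729953 = 1883875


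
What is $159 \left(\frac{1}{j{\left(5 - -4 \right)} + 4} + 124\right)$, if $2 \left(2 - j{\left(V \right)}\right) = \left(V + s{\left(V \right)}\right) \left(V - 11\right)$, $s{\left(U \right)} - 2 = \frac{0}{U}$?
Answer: $\frac{335331}{17} \approx 19725.0$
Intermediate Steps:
$s{\left(U \right)} = 2$ ($s{\left(U \right)} = 2 + \frac{0}{U} = 2 + 0 = 2$)
$j{\left(V \right)} = 2 - \frac{\left(-11 + V\right) \left(2 + V\right)}{2}$ ($j{\left(V \right)} = 2 - \frac{\left(V + 2\right) \left(V - 11\right)}{2} = 2 - \frac{\left(2 + V\right) \left(-11 + V\right)}{2} = 2 - \frac{\left(-11 + V\right) \left(2 + V\right)}{2}$)
$159 \left(\frac{1}{j{\left(5 - -4 \right)} + 4} + 124\right) = 159 \left(\frac{1}{\left(13 - \frac{\left(5 - -4\right)^{2}}{2} + \frac{9 \left(5 - -4\right)}{2}\right) + 4} + 124\right) = 159 \left(\frac{1}{\left(13 - \frac{\left(5 + 4\right)^{2}}{2} + \frac{9 \left(5 + 4\right)}{2}\right) + 4} + 124\right) = 159 \left(\frac{1}{\left(13 - \frac{9^{2}}{2} + \frac{9}{2} \cdot 9\right) + 4} + 124\right) = 159 \left(\frac{1}{\left(13 - \frac{81}{2} + \frac{81}{2}\right) + 4} + 124\right) = 159 \left(\frac{1}{13 + 4} + 124\right) = 159 \left(\frac{1}{17} + 124\right) = 159 \cdot \frac{2109}{17} = \frac{335331}{17}$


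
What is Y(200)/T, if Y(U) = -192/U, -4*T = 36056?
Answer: 12/112675 ≈ 0.00010650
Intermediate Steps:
T = -9014 (T = -¼*36056 = -9014)
Y(200)/T = -192/200/(-9014) = -192*1/200*(-1/9014) = -24/25*(-1/9014) = 12/112675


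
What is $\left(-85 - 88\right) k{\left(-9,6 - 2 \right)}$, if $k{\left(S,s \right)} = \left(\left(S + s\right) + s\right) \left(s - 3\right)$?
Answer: $173$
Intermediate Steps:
$k{\left(S,s \right)} = \left(-3 + s\right) \left(S + 2 s\right)$ ($k{\left(S,s \right)} = \left(S + 2 s\right) \left(-3 + s\right) = \left(-3 + s\right) \left(S + 2 s\right)$)
$\left(-85 - 88\right) k{\left(-9,6 - 2 \right)} = \left(-85 - 88\right) \left(- 6 \left(6 - 2\right) - -27 + 2 \left(6 - 2\right)^{2} - 9 \left(6 - 2\right)\right) = - 173 \left(\left(-6\right) 4 + 27 + 2 \cdot 4^{2} - 36\right) = - 173 \left(-24 + 27 + 2 \cdot 16 - 36\right) = - 173 \left(-24 + 27 + 32 - 36\right) = \left(-173\right) \left(-1\right) = 173$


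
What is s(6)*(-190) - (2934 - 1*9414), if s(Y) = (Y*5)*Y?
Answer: -27720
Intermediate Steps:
s(Y) = 5*Y² (s(Y) = (5*Y)*Y = 5*Y²)
s(6)*(-190) - (2934 - 1*9414) = (5*6²)*(-190) - (2934 - 1*9414) = (5*36)*(-190) - (2934 - 9414) = 180*(-190) - 1*(-6480) = -34200 + 6480 = -27720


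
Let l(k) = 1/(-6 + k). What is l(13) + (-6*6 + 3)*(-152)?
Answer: 35113/7 ≈ 5016.1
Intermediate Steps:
l(13) + (-6*6 + 3)*(-152) = 1/(-6 + 13) + (-6*6 + 3)*(-152) = 1/7 + (-36 + 3)*(-152) = 1/7 - 33*(-152) = 1/7 + 5016 = 35113/7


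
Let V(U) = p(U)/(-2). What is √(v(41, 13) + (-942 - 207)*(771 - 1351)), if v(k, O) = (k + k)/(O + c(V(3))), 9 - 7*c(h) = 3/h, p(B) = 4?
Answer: 2*√140115994/29 ≈ 816.35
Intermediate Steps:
V(U) = -2 (V(U) = 4/(-2) = 4*(-½) = -2)
c(h) = 9/7 - 3/(7*h)
v(k, O) = 2*k/(3/2 + O) (v(k, O) = (k + k)/(O + (3/7)*(-1 + 3*(-2))/(-2)) = (2*k)/(O + (3/7)*(-½)*(-1 - 6)) = (2*k)/(O + (3/7)*(-½)*(-7)) = (2*k)/(O + 3/2) = (2*k)/(3/2 + O) = 2*k/(3/2 + O))
√(v(41, 13) + (-942 - 207)*(771 - 1351)) = √(4*41/(3 + 2*13) + (-942 - 207)*(771 - 1351)) = √(4*41/(3 + 26) - 1149*(-580)) = √(4*41/29 + 666420) = √(4*41*(1/29) + 666420) = √(164/29 + 666420) = √(19326344/29) = 2*√140115994/29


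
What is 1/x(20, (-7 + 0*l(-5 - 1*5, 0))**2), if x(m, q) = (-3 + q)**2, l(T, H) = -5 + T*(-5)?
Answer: 1/2116 ≈ 0.00047259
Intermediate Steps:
l(T, H) = -5 - 5*T
1/x(20, (-7 + 0*l(-5 - 1*5, 0))**2) = 1/((-3 + (-7 + 0*(-5 - 5*(-5 - 1*5)))**2)**2) = 1/((-3 + (-7 + 0*(-5 - 5*(-5 - 5)))**2)**2) = 1/((-3 + (-7 + 0*(-5 - 5*(-10)))**2)**2) = 1/((-3 + (-7 + 0*(-5 + 50))**2)**2) = 1/((-3 + (-7 + 0*45)**2)**2) = 1/((-3 + (-7 + 0)**2)**2) = 1/((-3 + (-7)**2)**2) = 1/((-3 + 49)**2) = 1/(46**2) = 1/2116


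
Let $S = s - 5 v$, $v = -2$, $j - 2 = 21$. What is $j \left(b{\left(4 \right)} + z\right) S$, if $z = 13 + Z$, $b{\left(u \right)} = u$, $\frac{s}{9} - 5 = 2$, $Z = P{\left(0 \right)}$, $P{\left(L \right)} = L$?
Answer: $28543$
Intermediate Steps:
$j = 23$ ($j = 2 + 21 = 23$)
$Z = 0$
$s = 63$ ($s = 45 + 9 \cdot 2 = 45 + 18 = 63$)
$S = 73$ ($S = 63 - -10 = 63 + 10 = 73$)
$z = 13$ ($z = 13 + 0 = 13$)
$j \left(b{\left(4 \right)} + z\right) S = 23 \left(4 + 13\right) 73 = 23 \cdot 17 \cdot 73 = 391 \cdot 73 = 28543$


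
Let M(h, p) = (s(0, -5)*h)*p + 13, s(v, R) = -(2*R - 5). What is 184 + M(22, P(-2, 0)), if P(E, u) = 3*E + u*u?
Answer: -1783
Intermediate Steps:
s(v, R) = 5 - 2*R (s(v, R) = -(-5 + 2*R) = 5 - 2*R)
P(E, u) = u**2 + 3*E (P(E, u) = 3*E + u**2 = u**2 + 3*E)
M(h, p) = 13 + 15*h*p (M(h, p) = ((5 - 2*(-5))*h)*p + 13 = ((5 + 10)*h)*p + 13 = (15*h)*p + 13 = 15*h*p + 13 = 13 + 15*h*p)
184 + M(22, P(-2, 0)) = 184 + (13 + 15*22*(0**2 + 3*(-2))) = 184 + (13 + 15*22*(0 - 6)) = 184 + (13 + 15*22*(-6)) = 184 + (13 - 1980) = 184 - 1967 = -1783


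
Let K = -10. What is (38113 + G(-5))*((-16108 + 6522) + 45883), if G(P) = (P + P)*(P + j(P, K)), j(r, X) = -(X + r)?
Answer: 1379757861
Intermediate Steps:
j(r, X) = -X - r
G(P) = 20*P (G(P) = (P + P)*(P + (-1*(-10) - P)) = (2*P)*(P + (10 - P)) = (2*P)*10 = 20*P)
(38113 + G(-5))*((-16108 + 6522) + 45883) = (38113 + 20*(-5))*((-16108 + 6522) + 45883) = (38113 - 100)*(-9586 + 45883) = 38013*36297 = 1379757861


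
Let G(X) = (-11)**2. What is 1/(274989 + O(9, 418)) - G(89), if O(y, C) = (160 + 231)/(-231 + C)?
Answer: -366013131/3024902 ≈ -121.00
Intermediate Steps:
G(X) = 121
O(y, C) = 391/(-231 + C)
1/(274989 + O(9, 418)) - G(89) = 1/(274989 + 391/(-231 + 418)) - 1*121 = 1/(274989 + 391/187) - 121 = 1/(274989 + 391*(1/187)) - 121 = 1/(274989 + 23/11) - 121 = 1/(3024902/11) - 121 = 11/3024902 - 121 = -366013131/3024902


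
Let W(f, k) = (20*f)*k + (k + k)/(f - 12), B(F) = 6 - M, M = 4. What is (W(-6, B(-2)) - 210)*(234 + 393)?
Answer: -846868/3 ≈ -2.8229e+5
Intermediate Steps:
B(F) = 2 (B(F) = 6 - 1*4 = 6 - 4 = 2)
W(f, k) = 2*k/(-12 + f) + 20*f*k (W(f, k) = 20*f*k + (2*k)/(-12 + f) = 20*f*k + 2*k/(-12 + f) = 2*k/(-12 + f) + 20*f*k)
(W(-6, B(-2)) - 210)*(234 + 393) = (2*2*(1 - 120*(-6) + 10*(-6)²)/(-12 - 6) - 210)*(234 + 393) = (2*2*(1 + 720 + 10*36)/(-18) - 210)*627 = (2*2*(-1/18)*(1 + 720 + 360) - 210)*627 = (2*2*(-1/18)*1081 - 210)*627 = (-2162/9 - 210)*627 = -4052/9*627 = -846868/3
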